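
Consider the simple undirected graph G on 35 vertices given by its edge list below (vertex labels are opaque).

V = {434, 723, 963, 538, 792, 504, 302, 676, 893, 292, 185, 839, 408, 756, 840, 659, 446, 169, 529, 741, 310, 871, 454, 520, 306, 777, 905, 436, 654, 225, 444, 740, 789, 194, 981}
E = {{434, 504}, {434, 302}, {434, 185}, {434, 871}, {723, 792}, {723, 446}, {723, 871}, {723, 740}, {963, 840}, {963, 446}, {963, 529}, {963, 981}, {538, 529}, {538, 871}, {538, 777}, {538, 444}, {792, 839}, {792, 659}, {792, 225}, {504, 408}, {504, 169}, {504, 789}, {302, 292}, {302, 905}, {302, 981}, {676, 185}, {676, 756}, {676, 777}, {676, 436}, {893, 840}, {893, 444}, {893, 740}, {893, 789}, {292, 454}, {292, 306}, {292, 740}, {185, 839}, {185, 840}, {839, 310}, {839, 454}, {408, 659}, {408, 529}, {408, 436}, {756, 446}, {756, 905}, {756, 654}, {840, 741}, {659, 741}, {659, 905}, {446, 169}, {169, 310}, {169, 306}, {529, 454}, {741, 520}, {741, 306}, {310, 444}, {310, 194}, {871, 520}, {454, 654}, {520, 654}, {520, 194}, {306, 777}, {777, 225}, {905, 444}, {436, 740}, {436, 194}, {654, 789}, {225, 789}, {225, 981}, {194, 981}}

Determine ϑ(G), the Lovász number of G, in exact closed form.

15

Vertex 454 has 4 neighbors: 292, 839, 529, 654.
Vertex 792 has 4 neighbors: 723, 839, 659, 225.
N(981) = {963, 302, 225, 194}, |N(981)| = 4.
Vertex 169 has 4 neighbors: 504, 446, 310, 306.
4-regular, N=35; Kneser K(7,3) on C(7,3)=35 vertices.
The 4 distinct eigenvalues: [4.0, 2.0, -1.0, -3.0].
Lovász (edge-transitive): ϑ = −35·(-3)/((4)−(-3)) = 15.
Numerically 15.0000.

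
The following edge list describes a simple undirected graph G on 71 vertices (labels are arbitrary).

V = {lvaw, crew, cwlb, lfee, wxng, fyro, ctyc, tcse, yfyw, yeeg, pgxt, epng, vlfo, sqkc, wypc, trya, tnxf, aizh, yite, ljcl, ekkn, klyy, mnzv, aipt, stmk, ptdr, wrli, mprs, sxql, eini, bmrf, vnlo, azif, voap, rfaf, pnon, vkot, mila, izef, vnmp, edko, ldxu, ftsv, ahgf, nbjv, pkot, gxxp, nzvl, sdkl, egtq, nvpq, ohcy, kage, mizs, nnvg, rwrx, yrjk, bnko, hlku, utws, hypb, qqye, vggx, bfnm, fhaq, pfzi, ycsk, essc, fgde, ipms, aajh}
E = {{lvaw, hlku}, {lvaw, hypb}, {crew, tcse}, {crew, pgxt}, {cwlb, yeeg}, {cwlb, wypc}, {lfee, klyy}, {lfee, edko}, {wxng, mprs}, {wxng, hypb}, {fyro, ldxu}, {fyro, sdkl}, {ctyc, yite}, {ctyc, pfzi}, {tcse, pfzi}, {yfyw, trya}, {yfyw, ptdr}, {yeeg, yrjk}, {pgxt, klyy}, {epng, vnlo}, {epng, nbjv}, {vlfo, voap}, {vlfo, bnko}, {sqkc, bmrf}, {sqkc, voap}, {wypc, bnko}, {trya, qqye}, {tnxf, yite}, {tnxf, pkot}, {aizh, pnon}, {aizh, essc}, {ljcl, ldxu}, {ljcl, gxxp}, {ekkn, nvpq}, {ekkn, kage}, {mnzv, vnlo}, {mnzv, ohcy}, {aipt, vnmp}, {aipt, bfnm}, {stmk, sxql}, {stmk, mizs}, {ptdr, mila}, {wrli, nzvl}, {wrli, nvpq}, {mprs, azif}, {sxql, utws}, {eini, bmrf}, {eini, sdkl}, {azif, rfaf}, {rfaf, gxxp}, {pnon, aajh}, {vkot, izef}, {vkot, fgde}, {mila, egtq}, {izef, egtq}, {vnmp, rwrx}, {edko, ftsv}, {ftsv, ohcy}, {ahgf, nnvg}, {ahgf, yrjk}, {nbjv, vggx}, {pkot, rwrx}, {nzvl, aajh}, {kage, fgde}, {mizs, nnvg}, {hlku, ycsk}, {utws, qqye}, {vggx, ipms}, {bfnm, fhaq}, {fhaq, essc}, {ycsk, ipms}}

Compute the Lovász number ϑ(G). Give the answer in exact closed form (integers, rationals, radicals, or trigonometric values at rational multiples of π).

Vertex wypc has 2 neighbors: cwlb, bnko.
N(aajh) = {pnon, nzvl}, |N(aajh)| = 2.
deg(fhaq) = 2; N(fhaq) = {bfnm, essc}.
deg(qqye) = 2; N(qqye) = {trya, utws}.
71-vertex 2-regular graph: a single 71-cycle (edge-transitive).
The 36 distinct eigenvalues: [2.0, 1.99217, 1.96876, 1.92993, 1.876, 1.80739, 1.72463, 1.62837, 1.51937, 1.39848, 1.26665, 1.1249, 0.97435, 0.81617, 0.6516, 0.48194, 0.3085, 0.13265, -0.04424, -0.22079, -0.3956, -0.56732, -0.7346, -0.89613, -1.05065, -1.19694, -1.33387, -1.46036, -1.57542, -1.67814, -1.76774, -1.8435, -1.90483, -1.95125, -1.98241, -1.99804].
With N=71: ϑ(G) = 71·(-(-1)*2*cos(pi/71))/(2−(-2*cos(pi/71))) = 71*cos(pi/71)/(cos(pi/71) + 1).
= 35.48262… (decimal).
α=35, χ(Ḡ)=36; ϑ=71*cos(pi/71)/(cos(pi/71) + 1) lies between (both strict).

71*cos(pi/71)/(cos(pi/71) + 1)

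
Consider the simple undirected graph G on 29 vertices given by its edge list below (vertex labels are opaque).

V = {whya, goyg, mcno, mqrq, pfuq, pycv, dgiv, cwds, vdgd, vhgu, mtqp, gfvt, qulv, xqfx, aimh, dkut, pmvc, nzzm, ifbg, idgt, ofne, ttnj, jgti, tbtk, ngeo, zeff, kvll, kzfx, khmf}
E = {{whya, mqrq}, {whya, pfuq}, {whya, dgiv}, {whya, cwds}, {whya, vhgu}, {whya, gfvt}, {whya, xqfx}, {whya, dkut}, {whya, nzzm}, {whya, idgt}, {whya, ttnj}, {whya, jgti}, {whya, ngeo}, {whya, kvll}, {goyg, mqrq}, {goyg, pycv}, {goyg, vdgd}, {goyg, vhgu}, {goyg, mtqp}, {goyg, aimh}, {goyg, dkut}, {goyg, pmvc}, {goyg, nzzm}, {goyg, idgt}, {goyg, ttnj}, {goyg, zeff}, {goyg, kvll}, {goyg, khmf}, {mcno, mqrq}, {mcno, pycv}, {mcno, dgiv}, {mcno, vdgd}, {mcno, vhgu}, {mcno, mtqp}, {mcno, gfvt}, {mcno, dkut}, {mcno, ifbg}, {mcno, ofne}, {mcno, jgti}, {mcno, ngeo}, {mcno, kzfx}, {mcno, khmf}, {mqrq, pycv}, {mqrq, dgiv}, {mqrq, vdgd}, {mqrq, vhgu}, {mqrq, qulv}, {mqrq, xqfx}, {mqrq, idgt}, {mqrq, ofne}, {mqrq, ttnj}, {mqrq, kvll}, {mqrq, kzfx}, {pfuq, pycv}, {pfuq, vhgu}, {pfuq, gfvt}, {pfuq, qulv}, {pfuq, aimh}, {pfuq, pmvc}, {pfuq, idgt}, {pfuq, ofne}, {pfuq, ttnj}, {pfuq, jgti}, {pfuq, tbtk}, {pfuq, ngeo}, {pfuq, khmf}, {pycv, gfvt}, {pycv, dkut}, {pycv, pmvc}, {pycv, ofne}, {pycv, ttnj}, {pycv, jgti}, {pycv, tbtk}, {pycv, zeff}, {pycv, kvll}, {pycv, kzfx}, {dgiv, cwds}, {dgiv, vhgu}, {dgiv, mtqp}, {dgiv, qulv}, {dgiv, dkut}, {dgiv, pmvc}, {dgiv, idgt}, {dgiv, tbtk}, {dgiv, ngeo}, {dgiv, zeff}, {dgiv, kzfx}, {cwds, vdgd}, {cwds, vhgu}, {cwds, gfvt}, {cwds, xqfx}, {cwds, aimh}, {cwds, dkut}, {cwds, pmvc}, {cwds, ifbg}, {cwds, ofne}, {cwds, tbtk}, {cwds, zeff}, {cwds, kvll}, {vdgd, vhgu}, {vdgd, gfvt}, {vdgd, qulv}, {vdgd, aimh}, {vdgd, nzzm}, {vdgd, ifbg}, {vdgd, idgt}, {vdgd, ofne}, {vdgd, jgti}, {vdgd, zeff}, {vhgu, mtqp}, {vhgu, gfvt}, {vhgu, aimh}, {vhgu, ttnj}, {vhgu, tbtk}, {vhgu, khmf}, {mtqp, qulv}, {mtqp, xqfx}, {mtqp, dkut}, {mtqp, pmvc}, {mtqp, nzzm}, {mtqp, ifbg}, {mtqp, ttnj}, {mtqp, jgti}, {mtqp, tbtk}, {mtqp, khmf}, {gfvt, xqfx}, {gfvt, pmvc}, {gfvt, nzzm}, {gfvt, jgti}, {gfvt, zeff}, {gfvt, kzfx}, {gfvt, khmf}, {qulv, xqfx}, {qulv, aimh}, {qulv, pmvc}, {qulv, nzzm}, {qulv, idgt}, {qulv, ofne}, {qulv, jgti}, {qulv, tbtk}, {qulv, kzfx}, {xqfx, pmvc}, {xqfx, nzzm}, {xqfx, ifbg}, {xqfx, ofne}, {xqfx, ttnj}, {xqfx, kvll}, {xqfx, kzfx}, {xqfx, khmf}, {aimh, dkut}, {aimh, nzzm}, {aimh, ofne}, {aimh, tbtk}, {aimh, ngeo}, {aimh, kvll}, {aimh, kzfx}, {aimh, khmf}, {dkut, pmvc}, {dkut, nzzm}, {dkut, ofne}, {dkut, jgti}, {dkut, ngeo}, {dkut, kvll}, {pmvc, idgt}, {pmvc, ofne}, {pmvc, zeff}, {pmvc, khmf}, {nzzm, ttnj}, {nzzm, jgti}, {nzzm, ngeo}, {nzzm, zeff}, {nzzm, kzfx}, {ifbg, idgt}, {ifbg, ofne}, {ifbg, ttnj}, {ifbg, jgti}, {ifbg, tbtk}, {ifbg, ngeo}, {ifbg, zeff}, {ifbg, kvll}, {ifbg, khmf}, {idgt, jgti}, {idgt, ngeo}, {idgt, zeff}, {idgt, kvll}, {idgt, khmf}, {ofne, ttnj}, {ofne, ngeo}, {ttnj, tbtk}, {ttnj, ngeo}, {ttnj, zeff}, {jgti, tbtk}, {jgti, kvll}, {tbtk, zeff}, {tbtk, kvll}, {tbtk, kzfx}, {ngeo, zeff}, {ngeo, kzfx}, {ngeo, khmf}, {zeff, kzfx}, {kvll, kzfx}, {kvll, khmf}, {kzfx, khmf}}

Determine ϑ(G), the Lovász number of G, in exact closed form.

sqrt(29)

deg(ngeo) = 14; N(ngeo) = {whya, mcno, pfuq, dgiv, aimh, dkut, nzzm, ifbg, idgt, ofne, ttnj, zeff, kzfx, khmf}.
Vertex goyg has 14 neighbors: mqrq, pycv, vdgd, vhgu, mtqp, aimh, dkut, pmvc, nzzm, idgt, ttnj, zeff, kvll, khmf.
Vertex pmvc has 14 neighbors: goyg, pfuq, pycv, dgiv, cwds, mtqp, gfvt, qulv, xqfx, dkut, idgt, ofne, zeff, khmf.
Vertex zeff has 14 neighbors: goyg, pycv, dgiv, cwds, vdgd, gfvt, pmvc, nzzm, ifbg, idgt, ttnj, tbtk, ngeo, kzfx.
29-vertex 14-regular graph: SR(29,14,6,7) — a Paley graph.
Distinct eigenvalues (to 5 d.p.): [14.0, 2.19258, -3.19258].
Lovász (edge-transitive): ϑ = −29·(-sqrt(29)/2 - 1/2)/((14)−(-sqrt(29)/2 - 1/2)) = sqrt(29).
Numerically 5.38516.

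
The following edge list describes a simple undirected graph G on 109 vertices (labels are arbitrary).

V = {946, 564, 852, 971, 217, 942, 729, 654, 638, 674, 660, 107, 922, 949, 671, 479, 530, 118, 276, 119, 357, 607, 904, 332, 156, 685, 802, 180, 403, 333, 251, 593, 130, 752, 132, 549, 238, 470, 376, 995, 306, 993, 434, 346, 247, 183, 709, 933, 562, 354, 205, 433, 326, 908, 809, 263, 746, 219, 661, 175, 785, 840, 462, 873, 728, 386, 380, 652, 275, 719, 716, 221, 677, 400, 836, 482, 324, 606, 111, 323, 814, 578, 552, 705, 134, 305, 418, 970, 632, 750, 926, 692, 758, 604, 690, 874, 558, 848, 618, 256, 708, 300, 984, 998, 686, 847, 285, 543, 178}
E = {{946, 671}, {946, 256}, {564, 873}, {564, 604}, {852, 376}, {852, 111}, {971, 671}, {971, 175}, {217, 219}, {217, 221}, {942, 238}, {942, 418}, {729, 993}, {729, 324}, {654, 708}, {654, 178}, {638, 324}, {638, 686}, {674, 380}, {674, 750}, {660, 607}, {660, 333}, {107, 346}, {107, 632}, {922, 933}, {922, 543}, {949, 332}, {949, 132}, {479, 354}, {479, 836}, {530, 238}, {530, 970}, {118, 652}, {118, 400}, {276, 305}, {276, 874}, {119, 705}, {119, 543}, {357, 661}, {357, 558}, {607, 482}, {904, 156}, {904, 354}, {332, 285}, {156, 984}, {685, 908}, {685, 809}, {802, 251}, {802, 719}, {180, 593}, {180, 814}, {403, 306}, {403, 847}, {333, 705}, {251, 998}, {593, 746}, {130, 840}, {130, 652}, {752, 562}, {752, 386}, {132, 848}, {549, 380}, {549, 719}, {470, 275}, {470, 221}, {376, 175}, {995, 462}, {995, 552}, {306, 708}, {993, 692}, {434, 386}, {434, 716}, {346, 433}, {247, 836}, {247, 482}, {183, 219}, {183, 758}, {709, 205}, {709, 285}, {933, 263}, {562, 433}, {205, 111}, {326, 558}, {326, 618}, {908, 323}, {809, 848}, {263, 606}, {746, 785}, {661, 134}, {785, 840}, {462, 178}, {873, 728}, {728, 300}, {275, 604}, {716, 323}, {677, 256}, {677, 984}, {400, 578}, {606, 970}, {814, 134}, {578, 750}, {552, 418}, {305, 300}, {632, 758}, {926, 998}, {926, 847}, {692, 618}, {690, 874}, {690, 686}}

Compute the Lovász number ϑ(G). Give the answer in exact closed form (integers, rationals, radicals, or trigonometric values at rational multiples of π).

109*cos(pi/109)/(cos(pi/109) + 1)

deg(403) = 2; N(403) = {306, 847}.
Vertex 686 has 2 neighbors: 638, 690.
deg(418) = 2; N(418) = {942, 552}.
N(543) = {922, 119}, |N(543)| = 2.
G on 109 vertices is 2-regular; this is C_{109}, the 109-cycle.
spec(A) ≈ [2.0, 1.99668, 1.98672, 1.97017, 1.94707, 1.9175, 1.88157, 1.83938, 1.79108, 1.73683, 1.67682, 1.61123, 1.54029, 1.46424, 1.38332, 1.2978, 1.20797, 1.11413, 1.01659, 0.91568, 0.81172, 0.70506, 0.59606, 0.48509, 0.3725, 0.25867, 0.14399, 0.02882, -0.08644, -0.20141, -0.31572, -0.42897, -0.5408, -0.65083, -0.7587, -0.86406, -0.96654, -1.06581, -1.16154, -1.25341, -1.34111, -1.42437, -1.50289, -1.57642, -1.64471, -1.70754, -1.76469, -1.81598, -1.86125, -1.90032, -1.93309, -1.95943, -1.97927, -1.99253, -1.99917] (distinct, 5 d.p.).
Lovász (edge-transitive): ϑ = −109·(-2*cos(pi/109))/((2)−(-2*cos(pi/109))) = 109*cos(pi/109)/(cos(pi/109) + 1).
ϑ(G) ≈ 54.488680079.
α=54, χ(Ḡ)=55; ϑ=109*cos(pi/109)/(cos(pi/109) + 1) lies between (both strict).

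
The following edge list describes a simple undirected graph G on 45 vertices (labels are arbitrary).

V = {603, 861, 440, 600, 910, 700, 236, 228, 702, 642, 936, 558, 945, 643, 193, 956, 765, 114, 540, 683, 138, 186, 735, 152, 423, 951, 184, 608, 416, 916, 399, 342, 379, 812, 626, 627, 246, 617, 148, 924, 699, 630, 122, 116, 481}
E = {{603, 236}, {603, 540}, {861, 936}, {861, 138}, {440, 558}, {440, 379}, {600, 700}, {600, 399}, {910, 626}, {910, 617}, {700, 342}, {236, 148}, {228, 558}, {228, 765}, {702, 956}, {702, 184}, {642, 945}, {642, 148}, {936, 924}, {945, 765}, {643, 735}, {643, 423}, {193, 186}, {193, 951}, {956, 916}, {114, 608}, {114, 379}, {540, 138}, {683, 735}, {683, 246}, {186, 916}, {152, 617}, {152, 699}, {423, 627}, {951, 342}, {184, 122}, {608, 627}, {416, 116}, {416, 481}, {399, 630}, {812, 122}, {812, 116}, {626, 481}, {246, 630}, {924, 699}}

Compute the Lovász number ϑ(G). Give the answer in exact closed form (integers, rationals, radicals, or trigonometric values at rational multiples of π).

45*cos(pi/45)/(cos(pi/45) + 1)

Vertex 861 has 2 neighbors: 936, 138.
deg(186) = 2; N(186) = {193, 916}.
deg(379) = 2; N(379) = {440, 114}.
Vertex 603 has 2 neighbors: 236, 540.
G on 45 vertices is 2-regular; the odd cycle C_{45}.
A has 23 distinct eigenvalues ≈ [2.0, 1.980536, 1.922523, 1.827091, 1.696096, 1.532089, 1.338261, 1.118386, 0.876742, 0.618034, 0.347296, 0.069799, -0.209057, -0.483844, -0.749213, -1.0, -1.231323, -1.43868, -1.618034, -1.765895, -1.879385, -1.956295, -1.995128].
Lovász (edge-transitive): ϑ = −45·(-2*cos(pi/45))/((2)−(-2*cos(pi/45))) = 45*cos(pi/45)/(cos(pi/45) + 1).
= 22.472562147… (decimal).
Lovász sandwich 22 ≤ 45*cos(pi/45)/(cos(pi/45) + 1) ≤ 23: both strict.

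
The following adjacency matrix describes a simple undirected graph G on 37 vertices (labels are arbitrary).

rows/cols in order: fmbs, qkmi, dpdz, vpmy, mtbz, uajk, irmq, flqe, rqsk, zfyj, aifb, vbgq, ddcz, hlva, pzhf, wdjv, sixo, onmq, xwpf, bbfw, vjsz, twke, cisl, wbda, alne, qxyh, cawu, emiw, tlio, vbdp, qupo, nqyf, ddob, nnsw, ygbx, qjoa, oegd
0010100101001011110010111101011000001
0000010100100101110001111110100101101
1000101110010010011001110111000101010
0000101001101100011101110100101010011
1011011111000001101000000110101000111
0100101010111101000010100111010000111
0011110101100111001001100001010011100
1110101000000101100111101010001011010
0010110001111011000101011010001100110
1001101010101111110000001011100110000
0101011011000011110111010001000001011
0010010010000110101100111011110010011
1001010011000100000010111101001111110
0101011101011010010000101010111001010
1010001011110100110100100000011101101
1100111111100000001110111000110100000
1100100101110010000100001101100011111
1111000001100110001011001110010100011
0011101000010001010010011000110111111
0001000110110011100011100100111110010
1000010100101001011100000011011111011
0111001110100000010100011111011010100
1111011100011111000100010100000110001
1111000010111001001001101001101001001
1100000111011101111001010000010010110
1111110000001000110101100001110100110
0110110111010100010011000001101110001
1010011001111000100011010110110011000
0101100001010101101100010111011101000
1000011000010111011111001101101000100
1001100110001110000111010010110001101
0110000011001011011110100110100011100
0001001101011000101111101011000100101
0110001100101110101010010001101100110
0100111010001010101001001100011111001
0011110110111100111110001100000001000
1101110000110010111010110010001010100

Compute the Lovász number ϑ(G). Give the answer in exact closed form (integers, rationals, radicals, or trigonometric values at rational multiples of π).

sqrt(37)

N(wdjv) = {fmbs, qkmi, mtbz, uajk, irmq, flqe, rqsk, zfyj, aifb, xwpf, bbfw, vjsz, cisl, wbda, alne, tlio, vbdp, nqyf}, |N(wdjv)| = 18.
N(wbda) = {fmbs, qkmi, dpdz, vpmy, rqsk, aifb, vbgq, ddcz, wdjv, xwpf, twke, cisl, alne, emiw, tlio, qupo, nnsw, oegd}, |N(wbda)| = 18.
Vertex flqe has 18 neighbors: fmbs, qkmi, dpdz, mtbz, irmq, hlva, wdjv, sixo, bbfw, vjsz, twke, cisl, alne, cawu, qupo, ddob, nnsw, qjoa.
N(onmq) = {fmbs, qkmi, dpdz, vpmy, zfyj, aifb, hlva, pzhf, xwpf, vjsz, twke, alne, qxyh, cawu, vbdp, nqyf, qjoa, oegd}, |N(onmq)| = 18.
Every vertex has degree 18 (N=37); Paley(37): SR with (k,λ,μ)=(18,8,9).
A has 3 distinct eigenvalues ≈ [18.0, 2.5414, -3.5414].
ϑ = −N·λ_min/(λ_max−λ_min) = −37·(-sqrt(37)/2 - 1/2)/(18−(-sqrt(37)/2 - 1/2)) = sqrt(37).
Numerically 6.0827625.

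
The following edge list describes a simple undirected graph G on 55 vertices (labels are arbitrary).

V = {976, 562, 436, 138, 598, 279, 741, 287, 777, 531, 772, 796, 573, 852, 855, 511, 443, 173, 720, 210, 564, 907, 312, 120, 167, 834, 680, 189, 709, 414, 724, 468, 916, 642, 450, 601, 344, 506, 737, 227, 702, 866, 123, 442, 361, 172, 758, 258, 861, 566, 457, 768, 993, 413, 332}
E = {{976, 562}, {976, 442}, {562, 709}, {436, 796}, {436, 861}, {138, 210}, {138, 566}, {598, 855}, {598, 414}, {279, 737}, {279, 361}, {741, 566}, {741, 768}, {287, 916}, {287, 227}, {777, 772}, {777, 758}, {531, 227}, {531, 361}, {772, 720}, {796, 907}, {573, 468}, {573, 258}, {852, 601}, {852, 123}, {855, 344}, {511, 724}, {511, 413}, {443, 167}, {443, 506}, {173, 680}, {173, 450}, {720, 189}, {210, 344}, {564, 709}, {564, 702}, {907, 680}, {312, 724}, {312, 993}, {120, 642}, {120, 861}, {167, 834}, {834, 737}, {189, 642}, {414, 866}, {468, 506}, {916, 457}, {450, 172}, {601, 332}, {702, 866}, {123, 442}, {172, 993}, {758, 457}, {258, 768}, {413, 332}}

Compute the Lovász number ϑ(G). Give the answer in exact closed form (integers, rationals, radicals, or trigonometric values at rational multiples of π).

55*cos(pi/55)/(cos(pi/55) + 1)

deg(866) = 2; N(866) = {414, 702}.
N(709) = {562, 564}, |N(709)| = 2.
N(457) = {916, 758}, |N(457)| = 2.
deg(852) = 2; N(852) = {601, 123}.
Every vertex has degree 2 (N=55); this is C_{55}, the 55-cycle.
Distinct eigenvalues (to 5 d.p.): [2.0, 1.98696, 1.94802, 1.88369, 1.7948, 1.68251, 1.54828, 1.39388, 1.2213, 1.03279, 0.83083, 0.61803, 0.39718, 0.17115, -0.05711, -0.28463, -0.50844, -0.72562, -0.93333, -1.12889, -1.30972, -1.47348, -1.61803, -1.74149, -1.84225, -1.91899, -1.97071, -1.99674].
ϑ = −N·λ_min/(λ_max−λ_min) = −55·(-2*cos(pi/55))/(2−(-2*cos(pi/55))) = 55*cos(pi/55)/(cos(pi/55) + 1).
= 27.4776… (decimal).
Sandwich: α(G)=27 ≤ ϑ(G)=55*cos(pi/55)/(cos(pi/55) + 1) ≤ χ(Ḡ)=28 (both strict).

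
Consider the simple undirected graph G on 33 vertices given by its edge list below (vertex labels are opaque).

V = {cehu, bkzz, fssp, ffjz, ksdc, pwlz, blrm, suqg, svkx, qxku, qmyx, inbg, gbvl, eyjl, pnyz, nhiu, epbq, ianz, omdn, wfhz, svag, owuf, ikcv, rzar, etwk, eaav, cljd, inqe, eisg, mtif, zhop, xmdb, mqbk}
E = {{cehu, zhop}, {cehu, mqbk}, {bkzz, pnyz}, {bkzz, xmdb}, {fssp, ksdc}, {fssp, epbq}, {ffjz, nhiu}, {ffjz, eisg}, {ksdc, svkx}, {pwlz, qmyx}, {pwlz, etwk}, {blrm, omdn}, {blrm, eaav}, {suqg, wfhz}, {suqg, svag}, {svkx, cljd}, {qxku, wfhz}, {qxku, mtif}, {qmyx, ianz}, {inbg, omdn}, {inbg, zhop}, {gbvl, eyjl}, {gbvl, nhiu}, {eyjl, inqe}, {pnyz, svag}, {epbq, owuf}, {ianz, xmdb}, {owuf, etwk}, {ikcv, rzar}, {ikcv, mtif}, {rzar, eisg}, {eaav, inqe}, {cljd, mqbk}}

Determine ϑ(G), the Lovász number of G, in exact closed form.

Vertex cehu has 2 neighbors: zhop, mqbk.
Vertex pnyz has 2 neighbors: bkzz, svag.
N(bkzz) = {pnyz, xmdb}, |N(bkzz)| = 2.
N(pwlz) = {qmyx, etwk}, |N(pwlz)| = 2.
deg(v) = 2 for all v (|V|=33); the odd cycle C_{33}.
A has 17 distinct eigenvalues ≈ [2.0, 1.963857, 1.856736, 1.682507, 1.447468, 1.160114, 0.83083, 0.471518, 0.095164, -0.28463, -0.654136, -1.0, -1.309721, -1.572106, -1.777671, -1.918986, -1.990944].
With N=33: ϑ(G) = 33·(-(-1)*2*cos(pi/33))/(2−(-2*cos(pi/33))) = 33*cos(pi/33)/(cos(pi/33) + 1).
≈ 16.46256 (to 5 d.p.).
Sandwich: α(G)=16 ≤ ϑ(G)=33*cos(pi/33)/(cos(pi/33) + 1) ≤ χ(Ḡ)=17 (both strict).

33*cos(pi/33)/(cos(pi/33) + 1)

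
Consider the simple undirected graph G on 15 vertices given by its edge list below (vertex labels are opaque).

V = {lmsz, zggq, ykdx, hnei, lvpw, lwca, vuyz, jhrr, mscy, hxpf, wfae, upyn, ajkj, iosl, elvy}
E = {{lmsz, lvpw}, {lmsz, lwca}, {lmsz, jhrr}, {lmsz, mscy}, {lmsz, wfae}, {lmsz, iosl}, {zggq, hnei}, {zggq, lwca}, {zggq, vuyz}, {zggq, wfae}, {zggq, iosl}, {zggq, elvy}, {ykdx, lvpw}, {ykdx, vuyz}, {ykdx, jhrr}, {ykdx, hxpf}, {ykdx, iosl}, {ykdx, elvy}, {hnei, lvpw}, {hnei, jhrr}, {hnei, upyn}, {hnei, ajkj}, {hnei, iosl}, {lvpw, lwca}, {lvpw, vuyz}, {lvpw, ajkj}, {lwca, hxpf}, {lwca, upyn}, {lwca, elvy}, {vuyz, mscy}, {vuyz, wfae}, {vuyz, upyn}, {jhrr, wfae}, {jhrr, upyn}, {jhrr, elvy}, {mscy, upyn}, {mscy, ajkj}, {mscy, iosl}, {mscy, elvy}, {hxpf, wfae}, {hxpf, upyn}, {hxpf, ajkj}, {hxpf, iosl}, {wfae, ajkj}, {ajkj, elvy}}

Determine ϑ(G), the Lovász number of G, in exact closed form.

5

Vertex lvpw has 6 neighbors: lmsz, ykdx, hnei, lwca, vuyz, ajkj.
Vertex upyn has 6 neighbors: hnei, lwca, vuyz, jhrr, mscy, hxpf.
Vertex mscy has 6 neighbors: lmsz, vuyz, upyn, ajkj, iosl, elvy.
N(elvy) = {zggq, ykdx, lwca, jhrr, mscy, ajkj}, |N(elvy)| = 6.
deg(v) = 6 for all v (|V|=15); Kneser K(6,2) on C(6,2)=15 vertices.
Distinct eigenvalues (to 4 d.p.): [6.0, 1.0, -3.0].
ϑ = −N·λ_min/(λ_max−λ_min) = −15·(-3)/(6−(-3)) = 5.
≈ 5.000000000 (to 9 d.p.).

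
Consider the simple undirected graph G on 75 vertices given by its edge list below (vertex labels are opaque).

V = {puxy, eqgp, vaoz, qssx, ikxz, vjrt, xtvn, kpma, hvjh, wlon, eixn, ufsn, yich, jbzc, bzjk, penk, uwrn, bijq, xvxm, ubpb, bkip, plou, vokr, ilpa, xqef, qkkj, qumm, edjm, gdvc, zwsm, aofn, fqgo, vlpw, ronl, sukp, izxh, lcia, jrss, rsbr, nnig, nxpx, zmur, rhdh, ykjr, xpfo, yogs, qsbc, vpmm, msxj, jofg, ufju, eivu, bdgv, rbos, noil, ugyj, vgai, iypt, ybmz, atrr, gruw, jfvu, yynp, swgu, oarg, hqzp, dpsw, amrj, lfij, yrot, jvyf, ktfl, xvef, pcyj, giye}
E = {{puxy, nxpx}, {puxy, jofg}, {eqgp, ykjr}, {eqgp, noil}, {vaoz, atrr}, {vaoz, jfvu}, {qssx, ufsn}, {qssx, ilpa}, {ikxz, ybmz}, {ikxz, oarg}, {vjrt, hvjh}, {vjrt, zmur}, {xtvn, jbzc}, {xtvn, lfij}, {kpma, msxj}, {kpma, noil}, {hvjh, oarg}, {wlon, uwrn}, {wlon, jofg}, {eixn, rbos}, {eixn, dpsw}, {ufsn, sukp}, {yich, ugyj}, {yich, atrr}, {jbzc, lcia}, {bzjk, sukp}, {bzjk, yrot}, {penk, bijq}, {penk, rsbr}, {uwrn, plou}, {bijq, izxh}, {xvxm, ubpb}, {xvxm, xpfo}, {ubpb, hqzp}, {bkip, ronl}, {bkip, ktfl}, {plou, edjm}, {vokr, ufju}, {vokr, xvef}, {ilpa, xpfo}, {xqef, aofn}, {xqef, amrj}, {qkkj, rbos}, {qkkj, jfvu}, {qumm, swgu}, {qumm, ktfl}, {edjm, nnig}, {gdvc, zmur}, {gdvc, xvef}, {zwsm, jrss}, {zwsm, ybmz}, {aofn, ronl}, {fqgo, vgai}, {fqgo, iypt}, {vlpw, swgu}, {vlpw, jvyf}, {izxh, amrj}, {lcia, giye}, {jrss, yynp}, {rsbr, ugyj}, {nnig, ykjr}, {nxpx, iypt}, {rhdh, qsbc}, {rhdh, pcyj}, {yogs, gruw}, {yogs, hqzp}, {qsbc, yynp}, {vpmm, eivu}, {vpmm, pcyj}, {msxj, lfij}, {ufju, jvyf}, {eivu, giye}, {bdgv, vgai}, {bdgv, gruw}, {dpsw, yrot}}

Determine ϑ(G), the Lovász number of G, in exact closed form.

N(hqzp) = {ubpb, yogs}, |N(hqzp)| = 2.
Vertex kpma has 2 neighbors: msxj, noil.
Vertex izxh has 2 neighbors: bijq, amrj.
N(wlon) = {uwrn, jofg}, |N(wlon)| = 2.
deg(v) = 2 for all v (|V|=75); this is C_{75}, the 75-cycle.
The 38 distinct eigenvalues: [2.0, 1.992986, 1.971992, 1.937166, 1.888753, 1.827091, 1.752613, 1.665842, 1.567387, 1.457937, 1.338261, 1.209198, 1.071654, 0.926592, 0.775031, 0.618034, 0.456702, 0.292166, 0.125581, -0.041885, -0.209057, -0.374763, -0.53784, -0.697144, -0.851559, -1.0, -1.141427, -1.274848, -1.399327, -1.51399, -1.618034, -1.710729, -1.791424, -1.859553, -1.914639, -1.956295, -1.984229, -1.998246].
Lovász: ϑ = −75(-2*cos(pi/75))/(2+-(-1)*2*cos(pi/75)) = 75*cos(pi/75)/(cos(pi/75) + 1).
Numerically 37.483546.
Sandwich: α(G)=37 ≤ ϑ(G)=75*cos(pi/75)/(cos(pi/75) + 1) ≤ χ(Ḡ)=38 (both strict).

75*cos(pi/75)/(cos(pi/75) + 1)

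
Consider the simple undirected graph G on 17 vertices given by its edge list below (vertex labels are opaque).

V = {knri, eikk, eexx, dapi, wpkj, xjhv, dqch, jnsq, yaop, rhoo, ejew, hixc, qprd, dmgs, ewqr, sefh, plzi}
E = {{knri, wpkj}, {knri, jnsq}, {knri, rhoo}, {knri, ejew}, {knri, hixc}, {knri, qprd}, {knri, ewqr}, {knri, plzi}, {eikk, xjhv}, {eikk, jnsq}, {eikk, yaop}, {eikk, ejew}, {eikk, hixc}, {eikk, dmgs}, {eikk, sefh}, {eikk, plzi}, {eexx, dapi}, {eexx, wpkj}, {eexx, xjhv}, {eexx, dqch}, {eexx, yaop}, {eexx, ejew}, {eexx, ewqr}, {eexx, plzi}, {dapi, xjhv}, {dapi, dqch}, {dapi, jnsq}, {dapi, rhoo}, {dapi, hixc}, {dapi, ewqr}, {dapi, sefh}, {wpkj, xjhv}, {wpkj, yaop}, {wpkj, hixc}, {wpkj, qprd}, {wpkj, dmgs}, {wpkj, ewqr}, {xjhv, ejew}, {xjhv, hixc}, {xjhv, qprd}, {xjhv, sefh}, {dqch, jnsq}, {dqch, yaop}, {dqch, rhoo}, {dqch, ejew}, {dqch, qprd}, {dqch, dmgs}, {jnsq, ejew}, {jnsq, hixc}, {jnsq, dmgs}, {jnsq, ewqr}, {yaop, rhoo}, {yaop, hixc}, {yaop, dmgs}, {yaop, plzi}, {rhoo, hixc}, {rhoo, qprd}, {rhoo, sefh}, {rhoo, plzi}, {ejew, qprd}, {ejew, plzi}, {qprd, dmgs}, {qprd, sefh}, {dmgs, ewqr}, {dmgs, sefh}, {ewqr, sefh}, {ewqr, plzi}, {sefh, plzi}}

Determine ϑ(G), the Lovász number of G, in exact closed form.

sqrt(17)

deg(jnsq) = 8; N(jnsq) = {knri, eikk, dapi, dqch, ejew, hixc, dmgs, ewqr}.
N(hixc) = {knri, eikk, dapi, wpkj, xjhv, jnsq, yaop, rhoo}, |N(hixc)| = 8.
Vertex ewqr has 8 neighbors: knri, eexx, dapi, wpkj, jnsq, dmgs, sefh, plzi.
Vertex dapi has 8 neighbors: eexx, xjhv, dqch, jnsq, rhoo, hixc, ewqr, sefh.
17-vertex 8-regular graph: strongly regular (17,8,3,4).
A has 3 distinct eigenvalues ≈ [8.0, 1.56155, -2.56155].
−17·(-sqrt(17)/2 - 1/2) / ((8)−(-sqrt(17)/2 - 1/2)) = sqrt(17) = ϑ(G).
ϑ(G) ≈ 4.12310563.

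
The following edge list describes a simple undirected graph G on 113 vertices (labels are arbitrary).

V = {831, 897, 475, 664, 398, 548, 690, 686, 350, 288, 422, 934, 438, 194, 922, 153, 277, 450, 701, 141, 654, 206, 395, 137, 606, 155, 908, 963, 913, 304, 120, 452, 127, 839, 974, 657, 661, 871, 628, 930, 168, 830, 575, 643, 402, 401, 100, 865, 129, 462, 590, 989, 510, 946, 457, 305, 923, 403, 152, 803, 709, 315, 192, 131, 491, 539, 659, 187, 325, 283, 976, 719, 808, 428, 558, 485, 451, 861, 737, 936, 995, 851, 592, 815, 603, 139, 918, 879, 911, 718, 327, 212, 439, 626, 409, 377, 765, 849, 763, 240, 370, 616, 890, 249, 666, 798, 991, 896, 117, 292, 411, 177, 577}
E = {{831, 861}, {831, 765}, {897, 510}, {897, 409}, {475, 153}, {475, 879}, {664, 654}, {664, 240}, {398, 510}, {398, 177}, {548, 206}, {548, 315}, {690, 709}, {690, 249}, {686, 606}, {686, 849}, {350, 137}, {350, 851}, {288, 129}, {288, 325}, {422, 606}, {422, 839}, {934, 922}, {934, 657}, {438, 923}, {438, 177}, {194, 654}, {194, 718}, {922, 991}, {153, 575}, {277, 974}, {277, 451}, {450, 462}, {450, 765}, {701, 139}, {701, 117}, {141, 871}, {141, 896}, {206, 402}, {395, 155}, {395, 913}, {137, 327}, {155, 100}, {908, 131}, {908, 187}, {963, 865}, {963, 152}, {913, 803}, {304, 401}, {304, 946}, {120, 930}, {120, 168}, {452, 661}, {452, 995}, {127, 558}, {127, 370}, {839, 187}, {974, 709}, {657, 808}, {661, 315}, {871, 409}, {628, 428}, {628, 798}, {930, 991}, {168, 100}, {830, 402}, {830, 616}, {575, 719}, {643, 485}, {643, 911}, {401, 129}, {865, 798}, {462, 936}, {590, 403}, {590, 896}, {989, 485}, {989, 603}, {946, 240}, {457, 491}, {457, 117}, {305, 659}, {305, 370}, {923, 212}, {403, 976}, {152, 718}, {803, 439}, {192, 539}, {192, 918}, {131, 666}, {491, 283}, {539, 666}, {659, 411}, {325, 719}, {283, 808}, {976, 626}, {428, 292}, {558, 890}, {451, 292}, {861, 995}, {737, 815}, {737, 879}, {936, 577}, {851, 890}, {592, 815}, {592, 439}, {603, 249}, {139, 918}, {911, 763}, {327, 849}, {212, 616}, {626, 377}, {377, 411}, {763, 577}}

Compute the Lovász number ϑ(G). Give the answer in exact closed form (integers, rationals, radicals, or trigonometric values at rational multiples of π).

Vertex 129 has 2 neighbors: 288, 401.
N(131) = {908, 666}, |N(131)| = 2.
N(240) = {664, 946}, |N(240)| = 2.
N(657) = {934, 808}, |N(657)| = 2.
2-regular, N=113; connected 2-regular on 113 ⇒ C_{113}.
spec(A) ≈ [2.0, 1.9969, 1.9876, 1.9722, 1.9507, 1.9232, 1.8897, 1.8504, 1.8054, 1.7548, 1.6987, 1.6374, 1.5711, 1.4999, 1.424, 1.3438, 1.2594, 1.1711, 1.0792, 0.9839, 0.8856, 0.7846, 0.6811, 0.5756, 0.4682, 0.3595, 0.2496, 0.1389, 0.0278, -0.0834, -0.1943, -0.3046, -0.414, -0.5221, -0.6286, -0.7331, -0.8354, -0.9351, -1.0319, -1.1255, -1.2157, -1.3021, -1.3844, -1.4625, -1.5361, -1.6049, -1.6687, -1.7274, -1.7807, -1.8286, -1.8708, -1.9072, -1.9377, -1.9622, -1.9807, -1.993, -1.9992] (distinct, 4 d.p.).
−113·(-2*cos(pi/113)) / ((2)−(-2*cos(pi/113))) = 113*cos(pi/113)/(cos(pi/113) + 1) = ϑ(G).
Numerically 56.48908.
56 ≤ 113*cos(pi/113)/(cos(pi/113) + 1) ≤ 57: both strict.

113*cos(pi/113)/(cos(pi/113) + 1)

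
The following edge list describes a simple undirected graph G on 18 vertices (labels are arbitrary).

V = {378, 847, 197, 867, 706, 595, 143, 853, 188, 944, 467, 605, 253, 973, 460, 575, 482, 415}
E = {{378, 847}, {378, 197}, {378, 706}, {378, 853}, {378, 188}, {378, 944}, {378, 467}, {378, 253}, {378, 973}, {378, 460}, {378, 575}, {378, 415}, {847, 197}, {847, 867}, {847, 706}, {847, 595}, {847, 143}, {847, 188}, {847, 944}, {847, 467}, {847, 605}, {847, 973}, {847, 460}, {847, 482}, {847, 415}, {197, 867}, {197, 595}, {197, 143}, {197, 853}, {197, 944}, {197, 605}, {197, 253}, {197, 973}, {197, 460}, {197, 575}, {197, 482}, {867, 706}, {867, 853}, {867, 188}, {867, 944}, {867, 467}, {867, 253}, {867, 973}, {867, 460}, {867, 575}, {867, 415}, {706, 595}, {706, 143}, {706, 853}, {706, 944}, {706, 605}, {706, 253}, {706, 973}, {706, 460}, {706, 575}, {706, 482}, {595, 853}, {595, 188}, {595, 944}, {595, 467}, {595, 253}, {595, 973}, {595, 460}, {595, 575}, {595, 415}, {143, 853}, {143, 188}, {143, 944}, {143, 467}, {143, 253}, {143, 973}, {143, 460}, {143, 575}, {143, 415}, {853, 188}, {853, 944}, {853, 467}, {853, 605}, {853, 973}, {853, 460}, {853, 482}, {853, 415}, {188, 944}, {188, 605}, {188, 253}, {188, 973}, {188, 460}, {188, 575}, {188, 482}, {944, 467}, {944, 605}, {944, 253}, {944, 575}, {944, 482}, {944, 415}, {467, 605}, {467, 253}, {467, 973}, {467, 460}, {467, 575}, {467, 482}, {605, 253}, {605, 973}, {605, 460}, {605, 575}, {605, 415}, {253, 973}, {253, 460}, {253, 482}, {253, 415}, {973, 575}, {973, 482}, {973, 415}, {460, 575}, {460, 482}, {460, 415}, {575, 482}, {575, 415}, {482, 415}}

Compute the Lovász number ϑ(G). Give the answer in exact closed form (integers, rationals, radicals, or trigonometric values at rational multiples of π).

N(847) = {378, 197, 867, 706, 595, 143, 188, 944, 467, 605, 973, 460, 482, 415}, |N(847)| = 14.
Vertex 706 has 13 neighbors: 378, 847, 867, 595, 143, 853, 944, 605, 253, 973, 460, 575, 482.
Vertex 575 has 14 neighbors: 378, 197, 867, 706, 595, 143, 188, 944, 467, 605, 973, 460, 482, 415.
deg(415) = 13; N(415) = {378, 847, 867, 595, 143, 853, 944, 605, 253, 973, 460, 575, 482}.
Complete multipartite on [6, 5, 4, 3]: sandwich collapses at ϑ=6.
= 6.00000000… (decimal).
Lovász sandwich 6 ≤ 6 ≤ 6: collapsed.

6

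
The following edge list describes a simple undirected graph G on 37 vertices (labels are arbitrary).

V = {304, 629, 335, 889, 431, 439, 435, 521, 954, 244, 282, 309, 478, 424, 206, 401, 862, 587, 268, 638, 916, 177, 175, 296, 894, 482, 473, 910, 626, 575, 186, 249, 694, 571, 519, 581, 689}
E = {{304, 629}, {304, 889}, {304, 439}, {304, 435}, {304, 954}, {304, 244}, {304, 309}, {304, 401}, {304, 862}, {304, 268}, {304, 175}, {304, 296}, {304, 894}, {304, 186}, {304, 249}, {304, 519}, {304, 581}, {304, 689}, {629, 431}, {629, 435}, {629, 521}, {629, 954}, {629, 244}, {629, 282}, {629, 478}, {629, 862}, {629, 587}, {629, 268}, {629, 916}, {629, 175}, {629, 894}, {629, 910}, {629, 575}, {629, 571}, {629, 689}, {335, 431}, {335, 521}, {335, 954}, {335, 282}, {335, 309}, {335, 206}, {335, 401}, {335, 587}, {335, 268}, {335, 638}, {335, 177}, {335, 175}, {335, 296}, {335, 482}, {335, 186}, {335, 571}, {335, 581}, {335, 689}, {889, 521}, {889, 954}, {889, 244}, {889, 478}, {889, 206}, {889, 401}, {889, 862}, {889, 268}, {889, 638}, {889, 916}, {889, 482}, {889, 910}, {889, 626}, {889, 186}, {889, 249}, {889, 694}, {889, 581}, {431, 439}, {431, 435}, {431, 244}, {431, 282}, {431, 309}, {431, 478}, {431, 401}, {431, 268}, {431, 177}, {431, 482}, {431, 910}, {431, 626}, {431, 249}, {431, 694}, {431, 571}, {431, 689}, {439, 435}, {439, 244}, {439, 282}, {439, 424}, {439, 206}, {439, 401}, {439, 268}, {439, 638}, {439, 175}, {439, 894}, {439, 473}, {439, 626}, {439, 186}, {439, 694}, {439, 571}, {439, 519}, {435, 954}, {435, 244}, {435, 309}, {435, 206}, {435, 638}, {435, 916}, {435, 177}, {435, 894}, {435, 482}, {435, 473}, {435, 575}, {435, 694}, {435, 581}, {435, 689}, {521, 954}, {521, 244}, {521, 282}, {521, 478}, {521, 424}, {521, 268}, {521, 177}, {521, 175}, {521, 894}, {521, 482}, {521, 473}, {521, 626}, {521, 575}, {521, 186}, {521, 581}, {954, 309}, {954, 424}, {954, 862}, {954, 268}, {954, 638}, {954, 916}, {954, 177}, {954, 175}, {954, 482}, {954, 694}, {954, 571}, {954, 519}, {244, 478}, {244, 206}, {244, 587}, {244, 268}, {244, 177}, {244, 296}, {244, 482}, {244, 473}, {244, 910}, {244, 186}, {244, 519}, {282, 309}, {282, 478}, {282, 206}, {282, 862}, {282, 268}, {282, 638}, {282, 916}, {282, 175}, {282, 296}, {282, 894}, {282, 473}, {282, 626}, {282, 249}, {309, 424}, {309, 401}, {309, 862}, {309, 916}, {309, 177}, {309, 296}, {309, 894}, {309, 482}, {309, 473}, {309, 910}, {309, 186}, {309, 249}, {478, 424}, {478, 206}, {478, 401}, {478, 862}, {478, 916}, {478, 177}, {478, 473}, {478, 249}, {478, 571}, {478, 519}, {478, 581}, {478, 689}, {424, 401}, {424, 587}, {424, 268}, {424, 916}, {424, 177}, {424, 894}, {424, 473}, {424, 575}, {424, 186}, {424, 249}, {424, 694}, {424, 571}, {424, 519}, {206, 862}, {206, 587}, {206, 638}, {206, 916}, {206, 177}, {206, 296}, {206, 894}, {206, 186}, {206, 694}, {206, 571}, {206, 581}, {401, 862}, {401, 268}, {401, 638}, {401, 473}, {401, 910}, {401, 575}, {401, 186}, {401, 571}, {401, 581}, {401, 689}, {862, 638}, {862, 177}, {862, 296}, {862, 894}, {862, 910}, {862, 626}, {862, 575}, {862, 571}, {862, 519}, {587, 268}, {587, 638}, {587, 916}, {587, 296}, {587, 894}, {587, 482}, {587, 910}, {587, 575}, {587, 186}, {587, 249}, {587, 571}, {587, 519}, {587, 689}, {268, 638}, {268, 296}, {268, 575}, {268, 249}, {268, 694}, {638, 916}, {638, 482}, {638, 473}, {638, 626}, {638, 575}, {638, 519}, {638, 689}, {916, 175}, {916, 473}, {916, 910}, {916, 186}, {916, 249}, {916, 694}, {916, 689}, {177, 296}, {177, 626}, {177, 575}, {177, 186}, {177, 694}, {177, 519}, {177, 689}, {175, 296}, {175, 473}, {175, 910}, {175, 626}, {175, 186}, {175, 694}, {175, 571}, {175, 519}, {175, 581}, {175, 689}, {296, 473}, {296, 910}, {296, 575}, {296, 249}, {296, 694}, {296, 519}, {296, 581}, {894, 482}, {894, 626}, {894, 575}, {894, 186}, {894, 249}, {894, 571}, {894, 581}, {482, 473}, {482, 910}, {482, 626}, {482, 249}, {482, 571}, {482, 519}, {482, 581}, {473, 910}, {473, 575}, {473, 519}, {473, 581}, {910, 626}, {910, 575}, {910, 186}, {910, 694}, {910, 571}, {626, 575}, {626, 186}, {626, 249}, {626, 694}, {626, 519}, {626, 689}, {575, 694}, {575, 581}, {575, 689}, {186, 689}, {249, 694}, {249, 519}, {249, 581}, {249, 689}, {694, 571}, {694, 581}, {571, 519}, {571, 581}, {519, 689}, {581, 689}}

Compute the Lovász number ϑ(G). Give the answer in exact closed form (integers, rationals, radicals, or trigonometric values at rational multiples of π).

sqrt(37)

deg(521) = 18; N(521) = {629, 335, 889, 954, 244, 282, 478, 424, 268, 177, 175, 894, 482, 473, 626, 575, 186, 581}.
N(177) = {335, 431, 435, 521, 954, 244, 309, 478, 424, 206, 862, 296, 626, 575, 186, 694, 519, 689}, |N(177)| = 18.
N(694) = {889, 431, 439, 435, 954, 424, 206, 268, 916, 177, 175, 296, 910, 626, 575, 249, 571, 581}, |N(694)| = 18.
N(282) = {629, 335, 431, 439, 521, 309, 478, 206, 862, 268, 638, 916, 175, 296, 894, 473, 626, 249}, |N(282)| = 18.
18-regular, N=37; SR(37,18,8,9) — a Paley graph.
spec(A) ≈ [18.0, 2.541, -3.541] (distinct, 3 d.p.).
−37·(-sqrt(37)/2 - 1/2) / ((18)−(-sqrt(37)/2 - 1/2)) = sqrt(37) = ϑ(G).
ϑ(G) ≈ 6.082762530.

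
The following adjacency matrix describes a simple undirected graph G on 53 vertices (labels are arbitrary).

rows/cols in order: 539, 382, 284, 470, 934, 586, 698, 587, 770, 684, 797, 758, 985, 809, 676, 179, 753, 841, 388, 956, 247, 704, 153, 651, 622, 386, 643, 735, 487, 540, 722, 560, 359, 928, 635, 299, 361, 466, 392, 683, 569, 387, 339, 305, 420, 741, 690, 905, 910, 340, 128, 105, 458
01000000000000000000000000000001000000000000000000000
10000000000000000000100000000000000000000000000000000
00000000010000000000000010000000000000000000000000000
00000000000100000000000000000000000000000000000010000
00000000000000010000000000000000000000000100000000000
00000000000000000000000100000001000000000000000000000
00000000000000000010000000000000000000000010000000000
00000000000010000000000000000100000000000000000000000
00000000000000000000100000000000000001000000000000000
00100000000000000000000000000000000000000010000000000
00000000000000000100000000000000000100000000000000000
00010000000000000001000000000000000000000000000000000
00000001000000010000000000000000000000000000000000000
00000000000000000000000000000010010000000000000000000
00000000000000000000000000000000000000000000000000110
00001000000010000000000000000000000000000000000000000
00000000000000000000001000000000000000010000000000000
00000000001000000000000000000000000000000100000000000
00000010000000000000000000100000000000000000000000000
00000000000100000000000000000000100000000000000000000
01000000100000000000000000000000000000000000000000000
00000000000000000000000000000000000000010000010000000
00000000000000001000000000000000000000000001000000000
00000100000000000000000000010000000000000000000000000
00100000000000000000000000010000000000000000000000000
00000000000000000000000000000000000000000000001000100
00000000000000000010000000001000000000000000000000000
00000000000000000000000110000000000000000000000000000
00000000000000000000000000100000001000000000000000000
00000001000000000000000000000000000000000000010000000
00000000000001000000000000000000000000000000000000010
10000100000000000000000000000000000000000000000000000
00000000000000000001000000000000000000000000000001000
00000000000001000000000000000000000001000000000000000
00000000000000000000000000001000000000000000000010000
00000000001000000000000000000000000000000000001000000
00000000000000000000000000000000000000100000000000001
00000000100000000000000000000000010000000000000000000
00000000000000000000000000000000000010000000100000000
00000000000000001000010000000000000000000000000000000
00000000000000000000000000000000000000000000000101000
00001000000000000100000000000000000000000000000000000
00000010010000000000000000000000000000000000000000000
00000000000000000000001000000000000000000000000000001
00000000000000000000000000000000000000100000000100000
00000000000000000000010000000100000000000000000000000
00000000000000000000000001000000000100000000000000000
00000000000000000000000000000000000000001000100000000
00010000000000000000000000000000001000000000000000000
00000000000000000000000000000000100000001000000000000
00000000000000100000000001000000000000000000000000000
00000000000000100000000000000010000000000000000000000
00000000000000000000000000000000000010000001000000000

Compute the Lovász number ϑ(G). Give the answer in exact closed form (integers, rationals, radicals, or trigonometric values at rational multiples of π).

deg(905) = 2; N(905) = {569, 420}.
N(690) = {386, 299}, |N(690)| = 2.
N(722) = {809, 105}, |N(722)| = 2.
Vertex 247 has 2 neighbors: 382, 770.
Every vertex has degree 2 (N=53); the odd cycle C_{53}.
Distinct eigenvalues (to 6 d.p.): [2.0, 1.985962, 1.944046, 1.874839, 1.779314, 1.658811, 1.515022, 1.349966, 1.165959, 0.965584, 0.751655, 0.527174, 0.295293, 0.059267, -0.177592, -0.411957, -0.64054, -0.86013, -1.067647, -1.260176, -1.435015, -1.589709, -1.722087, -1.830291, -1.912802, -1.968461, -1.996487].
ϑ = −N·λ_min/(λ_max−λ_min) = −53·(-2*cos(pi/53))/(2−(-2*cos(pi/53))) = 53*cos(pi/53)/(cos(pi/53) + 1).
ϑ(G) ≈ 26.47670899.
26 ≤ 53*cos(pi/53)/(cos(pi/53) + 1) ≤ 27: both strict.

53*cos(pi/53)/(cos(pi/53) + 1)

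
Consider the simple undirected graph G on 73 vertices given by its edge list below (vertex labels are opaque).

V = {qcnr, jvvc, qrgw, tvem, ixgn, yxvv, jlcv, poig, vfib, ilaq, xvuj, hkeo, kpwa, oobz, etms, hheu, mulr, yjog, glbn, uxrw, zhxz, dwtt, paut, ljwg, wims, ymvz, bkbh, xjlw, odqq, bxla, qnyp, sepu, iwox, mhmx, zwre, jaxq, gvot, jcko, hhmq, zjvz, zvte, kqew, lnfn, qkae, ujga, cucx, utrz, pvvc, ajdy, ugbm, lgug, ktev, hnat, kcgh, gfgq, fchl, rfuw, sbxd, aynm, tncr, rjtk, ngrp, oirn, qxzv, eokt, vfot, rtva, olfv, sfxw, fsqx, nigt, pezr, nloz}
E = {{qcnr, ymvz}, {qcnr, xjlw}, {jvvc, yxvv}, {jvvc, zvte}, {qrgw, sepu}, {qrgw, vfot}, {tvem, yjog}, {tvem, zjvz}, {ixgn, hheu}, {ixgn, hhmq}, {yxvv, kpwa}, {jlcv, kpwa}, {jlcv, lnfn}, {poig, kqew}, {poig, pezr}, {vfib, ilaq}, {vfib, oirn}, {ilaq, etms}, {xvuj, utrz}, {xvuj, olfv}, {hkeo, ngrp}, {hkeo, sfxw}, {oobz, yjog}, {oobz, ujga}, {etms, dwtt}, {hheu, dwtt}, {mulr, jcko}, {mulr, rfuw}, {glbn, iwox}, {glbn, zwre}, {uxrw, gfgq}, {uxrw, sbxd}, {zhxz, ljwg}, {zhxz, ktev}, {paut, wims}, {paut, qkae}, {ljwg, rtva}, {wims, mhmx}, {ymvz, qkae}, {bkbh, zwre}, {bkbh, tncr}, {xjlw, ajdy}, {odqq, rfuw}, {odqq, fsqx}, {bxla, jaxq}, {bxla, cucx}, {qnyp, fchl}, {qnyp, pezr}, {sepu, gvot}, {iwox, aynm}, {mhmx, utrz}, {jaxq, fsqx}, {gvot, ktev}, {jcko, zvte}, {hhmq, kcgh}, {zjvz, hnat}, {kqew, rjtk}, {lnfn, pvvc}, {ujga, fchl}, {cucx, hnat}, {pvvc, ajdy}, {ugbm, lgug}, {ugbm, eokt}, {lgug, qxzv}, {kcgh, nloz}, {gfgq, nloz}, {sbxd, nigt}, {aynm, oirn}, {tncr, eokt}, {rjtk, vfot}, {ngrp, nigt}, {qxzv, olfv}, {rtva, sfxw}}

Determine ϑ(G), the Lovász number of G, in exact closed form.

73*cos(pi/73)/(cos(pi/73) + 1)

deg(hhmq) = 2; N(hhmq) = {ixgn, kcgh}.
N(nloz) = {kcgh, gfgq}, |N(nloz)| = 2.
deg(eokt) = 2; N(eokt) = {ugbm, tncr}.
deg(hnat) = 2; N(hnat) = {zjvz, cucx}.
Every vertex has degree 2 (N=73); a single 73-cycle (edge-transitive).
Distinct eigenvalues (to 5 d.p.): [2.0, 1.9926, 1.97044, 1.9337, 1.88263, 1.81764, 1.73918, 1.64785, 1.54431, 1.42935, 1.3038, 1.1686, 1.02474, 0.8733, 0.7154, 0.55219, 0.3849, 0.21476, 0.04303, -0.12902, -0.30011, -0.46898, -0.63438, -0.79509, -0.9499, -1.09769, -1.23734, -1.36784, -1.48821, -1.59756, -1.69508, -1.78006, -1.85185, -1.90993, -1.95388, -1.98335, -1.99815].
λ_max=2, λ_min=-2*cos(pi/73); ϑ = −73·λ_min/(λ_max−λ_min) = 73*cos(pi/73)/(cos(pi/73) + 1).
≈ 36.483095 (to 6 d.p.).
α=36, χ(Ḡ)=37; ϑ=73*cos(pi/73)/(cos(pi/73) + 1) lies between (both strict).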